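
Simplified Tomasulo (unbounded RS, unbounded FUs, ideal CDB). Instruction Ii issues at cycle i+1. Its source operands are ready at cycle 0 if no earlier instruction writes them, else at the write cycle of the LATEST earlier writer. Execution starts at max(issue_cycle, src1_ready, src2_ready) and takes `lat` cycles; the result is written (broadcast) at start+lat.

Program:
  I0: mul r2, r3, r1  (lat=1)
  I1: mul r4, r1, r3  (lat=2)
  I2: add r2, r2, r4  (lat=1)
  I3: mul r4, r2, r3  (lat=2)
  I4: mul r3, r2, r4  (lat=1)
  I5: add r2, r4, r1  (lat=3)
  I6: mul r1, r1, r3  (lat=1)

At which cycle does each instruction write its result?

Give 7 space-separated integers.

I0 mul r2: issue@1 deps=(None,None) exec_start@1 write@2
I1 mul r4: issue@2 deps=(None,None) exec_start@2 write@4
I2 add r2: issue@3 deps=(0,1) exec_start@4 write@5
I3 mul r4: issue@4 deps=(2,None) exec_start@5 write@7
I4 mul r3: issue@5 deps=(2,3) exec_start@7 write@8
I5 add r2: issue@6 deps=(3,None) exec_start@7 write@10
I6 mul r1: issue@7 deps=(None,4) exec_start@8 write@9

Answer: 2 4 5 7 8 10 9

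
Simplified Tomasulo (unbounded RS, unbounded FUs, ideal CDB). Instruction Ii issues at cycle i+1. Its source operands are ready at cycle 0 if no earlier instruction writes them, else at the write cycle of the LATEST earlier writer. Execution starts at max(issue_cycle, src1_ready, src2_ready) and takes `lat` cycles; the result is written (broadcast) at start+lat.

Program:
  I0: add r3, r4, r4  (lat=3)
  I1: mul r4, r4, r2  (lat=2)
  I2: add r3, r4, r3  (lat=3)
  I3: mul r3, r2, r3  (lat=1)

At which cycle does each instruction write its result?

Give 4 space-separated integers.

I0 add r3: issue@1 deps=(None,None) exec_start@1 write@4
I1 mul r4: issue@2 deps=(None,None) exec_start@2 write@4
I2 add r3: issue@3 deps=(1,0) exec_start@4 write@7
I3 mul r3: issue@4 deps=(None,2) exec_start@7 write@8

Answer: 4 4 7 8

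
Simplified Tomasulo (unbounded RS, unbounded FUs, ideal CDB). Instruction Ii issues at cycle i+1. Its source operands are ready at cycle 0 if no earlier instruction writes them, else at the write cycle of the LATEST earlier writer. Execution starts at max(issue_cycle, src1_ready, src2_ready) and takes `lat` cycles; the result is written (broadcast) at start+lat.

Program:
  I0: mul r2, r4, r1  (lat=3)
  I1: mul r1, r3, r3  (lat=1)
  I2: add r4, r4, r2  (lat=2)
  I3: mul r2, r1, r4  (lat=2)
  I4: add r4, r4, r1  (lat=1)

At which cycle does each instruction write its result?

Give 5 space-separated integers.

Answer: 4 3 6 8 7

Derivation:
I0 mul r2: issue@1 deps=(None,None) exec_start@1 write@4
I1 mul r1: issue@2 deps=(None,None) exec_start@2 write@3
I2 add r4: issue@3 deps=(None,0) exec_start@4 write@6
I3 mul r2: issue@4 deps=(1,2) exec_start@6 write@8
I4 add r4: issue@5 deps=(2,1) exec_start@6 write@7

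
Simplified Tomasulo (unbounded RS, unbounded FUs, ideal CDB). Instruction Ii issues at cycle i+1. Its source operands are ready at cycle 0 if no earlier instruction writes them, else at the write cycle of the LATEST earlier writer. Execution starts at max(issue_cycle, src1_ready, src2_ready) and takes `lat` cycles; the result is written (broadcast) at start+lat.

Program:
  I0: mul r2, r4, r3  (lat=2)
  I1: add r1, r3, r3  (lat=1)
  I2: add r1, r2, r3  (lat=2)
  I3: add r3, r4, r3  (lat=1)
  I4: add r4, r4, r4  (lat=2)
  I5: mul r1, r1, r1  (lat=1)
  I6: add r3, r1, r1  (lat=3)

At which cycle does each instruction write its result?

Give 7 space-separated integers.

Answer: 3 3 5 5 7 7 10

Derivation:
I0 mul r2: issue@1 deps=(None,None) exec_start@1 write@3
I1 add r1: issue@2 deps=(None,None) exec_start@2 write@3
I2 add r1: issue@3 deps=(0,None) exec_start@3 write@5
I3 add r3: issue@4 deps=(None,None) exec_start@4 write@5
I4 add r4: issue@5 deps=(None,None) exec_start@5 write@7
I5 mul r1: issue@6 deps=(2,2) exec_start@6 write@7
I6 add r3: issue@7 deps=(5,5) exec_start@7 write@10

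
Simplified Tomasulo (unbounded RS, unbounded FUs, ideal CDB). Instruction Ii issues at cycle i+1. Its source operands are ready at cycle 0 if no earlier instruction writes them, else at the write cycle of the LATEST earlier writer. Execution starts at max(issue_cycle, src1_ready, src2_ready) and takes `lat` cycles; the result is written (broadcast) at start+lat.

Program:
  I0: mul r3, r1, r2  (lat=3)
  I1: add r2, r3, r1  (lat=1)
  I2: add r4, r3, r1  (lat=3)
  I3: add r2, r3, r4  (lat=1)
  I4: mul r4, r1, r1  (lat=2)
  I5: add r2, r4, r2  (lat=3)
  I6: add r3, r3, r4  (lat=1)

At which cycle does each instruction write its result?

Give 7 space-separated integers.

Answer: 4 5 7 8 7 11 8

Derivation:
I0 mul r3: issue@1 deps=(None,None) exec_start@1 write@4
I1 add r2: issue@2 deps=(0,None) exec_start@4 write@5
I2 add r4: issue@3 deps=(0,None) exec_start@4 write@7
I3 add r2: issue@4 deps=(0,2) exec_start@7 write@8
I4 mul r4: issue@5 deps=(None,None) exec_start@5 write@7
I5 add r2: issue@6 deps=(4,3) exec_start@8 write@11
I6 add r3: issue@7 deps=(0,4) exec_start@7 write@8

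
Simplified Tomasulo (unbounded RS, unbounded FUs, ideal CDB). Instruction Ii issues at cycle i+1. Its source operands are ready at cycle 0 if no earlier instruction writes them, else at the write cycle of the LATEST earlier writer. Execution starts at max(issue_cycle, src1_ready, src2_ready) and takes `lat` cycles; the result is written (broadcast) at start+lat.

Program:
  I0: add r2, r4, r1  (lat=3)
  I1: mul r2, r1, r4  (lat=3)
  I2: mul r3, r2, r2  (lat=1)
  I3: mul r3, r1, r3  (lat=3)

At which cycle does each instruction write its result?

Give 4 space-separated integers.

I0 add r2: issue@1 deps=(None,None) exec_start@1 write@4
I1 mul r2: issue@2 deps=(None,None) exec_start@2 write@5
I2 mul r3: issue@3 deps=(1,1) exec_start@5 write@6
I3 mul r3: issue@4 deps=(None,2) exec_start@6 write@9

Answer: 4 5 6 9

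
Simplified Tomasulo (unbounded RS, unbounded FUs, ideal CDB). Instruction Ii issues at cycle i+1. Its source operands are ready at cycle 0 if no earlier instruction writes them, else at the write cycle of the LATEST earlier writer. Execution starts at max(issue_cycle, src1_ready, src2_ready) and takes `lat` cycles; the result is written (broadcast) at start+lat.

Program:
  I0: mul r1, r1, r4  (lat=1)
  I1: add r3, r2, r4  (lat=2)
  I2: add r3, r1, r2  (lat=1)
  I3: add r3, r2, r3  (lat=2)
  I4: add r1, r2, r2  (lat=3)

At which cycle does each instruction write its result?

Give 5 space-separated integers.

Answer: 2 4 4 6 8

Derivation:
I0 mul r1: issue@1 deps=(None,None) exec_start@1 write@2
I1 add r3: issue@2 deps=(None,None) exec_start@2 write@4
I2 add r3: issue@3 deps=(0,None) exec_start@3 write@4
I3 add r3: issue@4 deps=(None,2) exec_start@4 write@6
I4 add r1: issue@5 deps=(None,None) exec_start@5 write@8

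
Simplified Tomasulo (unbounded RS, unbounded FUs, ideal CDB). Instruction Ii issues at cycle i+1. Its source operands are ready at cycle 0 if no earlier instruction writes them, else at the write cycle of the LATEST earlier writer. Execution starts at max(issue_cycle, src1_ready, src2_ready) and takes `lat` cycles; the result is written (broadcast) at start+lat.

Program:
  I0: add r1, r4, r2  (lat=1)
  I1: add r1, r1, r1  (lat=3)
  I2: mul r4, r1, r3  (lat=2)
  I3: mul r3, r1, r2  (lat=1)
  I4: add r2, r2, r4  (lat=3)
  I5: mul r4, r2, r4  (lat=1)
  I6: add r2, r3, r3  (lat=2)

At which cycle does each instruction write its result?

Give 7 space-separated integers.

I0 add r1: issue@1 deps=(None,None) exec_start@1 write@2
I1 add r1: issue@2 deps=(0,0) exec_start@2 write@5
I2 mul r4: issue@3 deps=(1,None) exec_start@5 write@7
I3 mul r3: issue@4 deps=(1,None) exec_start@5 write@6
I4 add r2: issue@5 deps=(None,2) exec_start@7 write@10
I5 mul r4: issue@6 deps=(4,2) exec_start@10 write@11
I6 add r2: issue@7 deps=(3,3) exec_start@7 write@9

Answer: 2 5 7 6 10 11 9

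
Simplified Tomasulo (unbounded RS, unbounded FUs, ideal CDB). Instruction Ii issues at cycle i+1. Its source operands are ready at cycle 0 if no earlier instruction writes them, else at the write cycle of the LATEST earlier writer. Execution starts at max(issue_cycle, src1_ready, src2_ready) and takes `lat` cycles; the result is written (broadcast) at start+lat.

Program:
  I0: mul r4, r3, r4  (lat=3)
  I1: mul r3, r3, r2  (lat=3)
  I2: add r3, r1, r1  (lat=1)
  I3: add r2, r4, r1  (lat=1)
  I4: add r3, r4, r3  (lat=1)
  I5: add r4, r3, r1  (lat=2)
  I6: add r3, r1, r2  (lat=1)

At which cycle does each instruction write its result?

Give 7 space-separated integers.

Answer: 4 5 4 5 6 8 8

Derivation:
I0 mul r4: issue@1 deps=(None,None) exec_start@1 write@4
I1 mul r3: issue@2 deps=(None,None) exec_start@2 write@5
I2 add r3: issue@3 deps=(None,None) exec_start@3 write@4
I3 add r2: issue@4 deps=(0,None) exec_start@4 write@5
I4 add r3: issue@5 deps=(0,2) exec_start@5 write@6
I5 add r4: issue@6 deps=(4,None) exec_start@6 write@8
I6 add r3: issue@7 deps=(None,3) exec_start@7 write@8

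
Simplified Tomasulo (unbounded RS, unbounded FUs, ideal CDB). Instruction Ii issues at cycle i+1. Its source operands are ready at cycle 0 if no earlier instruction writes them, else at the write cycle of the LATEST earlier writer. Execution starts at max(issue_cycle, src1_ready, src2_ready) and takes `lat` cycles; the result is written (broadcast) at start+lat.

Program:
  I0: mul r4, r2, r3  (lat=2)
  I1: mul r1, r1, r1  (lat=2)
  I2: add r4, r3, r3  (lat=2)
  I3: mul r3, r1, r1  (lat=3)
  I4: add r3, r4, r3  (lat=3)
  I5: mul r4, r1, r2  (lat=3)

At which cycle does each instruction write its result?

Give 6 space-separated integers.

Answer: 3 4 5 7 10 9

Derivation:
I0 mul r4: issue@1 deps=(None,None) exec_start@1 write@3
I1 mul r1: issue@2 deps=(None,None) exec_start@2 write@4
I2 add r4: issue@3 deps=(None,None) exec_start@3 write@5
I3 mul r3: issue@4 deps=(1,1) exec_start@4 write@7
I4 add r3: issue@5 deps=(2,3) exec_start@7 write@10
I5 mul r4: issue@6 deps=(1,None) exec_start@6 write@9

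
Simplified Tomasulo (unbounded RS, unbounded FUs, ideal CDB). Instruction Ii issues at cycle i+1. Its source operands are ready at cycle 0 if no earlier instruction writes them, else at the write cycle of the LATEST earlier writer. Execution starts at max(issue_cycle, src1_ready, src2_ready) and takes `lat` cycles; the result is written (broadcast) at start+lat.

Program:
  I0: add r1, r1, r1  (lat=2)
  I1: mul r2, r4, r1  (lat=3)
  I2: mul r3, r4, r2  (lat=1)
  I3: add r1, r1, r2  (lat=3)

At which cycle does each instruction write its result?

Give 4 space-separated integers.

I0 add r1: issue@1 deps=(None,None) exec_start@1 write@3
I1 mul r2: issue@2 deps=(None,0) exec_start@3 write@6
I2 mul r3: issue@3 deps=(None,1) exec_start@6 write@7
I3 add r1: issue@4 deps=(0,1) exec_start@6 write@9

Answer: 3 6 7 9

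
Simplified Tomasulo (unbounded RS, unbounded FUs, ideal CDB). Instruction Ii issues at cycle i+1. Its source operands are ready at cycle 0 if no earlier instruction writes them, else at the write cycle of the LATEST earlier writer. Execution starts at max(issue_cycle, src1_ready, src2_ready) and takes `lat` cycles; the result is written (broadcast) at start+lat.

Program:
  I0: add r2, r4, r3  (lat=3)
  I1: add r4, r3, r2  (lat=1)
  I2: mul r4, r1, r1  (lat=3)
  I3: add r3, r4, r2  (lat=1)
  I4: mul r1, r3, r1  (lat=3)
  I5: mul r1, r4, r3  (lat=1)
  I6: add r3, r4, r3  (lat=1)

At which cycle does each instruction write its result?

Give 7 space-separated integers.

Answer: 4 5 6 7 10 8 8

Derivation:
I0 add r2: issue@1 deps=(None,None) exec_start@1 write@4
I1 add r4: issue@2 deps=(None,0) exec_start@4 write@5
I2 mul r4: issue@3 deps=(None,None) exec_start@3 write@6
I3 add r3: issue@4 deps=(2,0) exec_start@6 write@7
I4 mul r1: issue@5 deps=(3,None) exec_start@7 write@10
I5 mul r1: issue@6 deps=(2,3) exec_start@7 write@8
I6 add r3: issue@7 deps=(2,3) exec_start@7 write@8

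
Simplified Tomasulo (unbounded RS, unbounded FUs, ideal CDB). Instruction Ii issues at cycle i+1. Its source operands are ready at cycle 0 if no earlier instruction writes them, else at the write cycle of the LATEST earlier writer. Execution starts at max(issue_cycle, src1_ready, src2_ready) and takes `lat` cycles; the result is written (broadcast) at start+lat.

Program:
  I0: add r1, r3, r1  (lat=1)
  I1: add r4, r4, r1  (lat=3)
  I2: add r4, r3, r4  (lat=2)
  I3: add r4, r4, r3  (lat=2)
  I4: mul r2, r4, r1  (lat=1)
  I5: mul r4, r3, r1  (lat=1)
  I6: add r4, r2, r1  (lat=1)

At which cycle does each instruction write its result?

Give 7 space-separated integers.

I0 add r1: issue@1 deps=(None,None) exec_start@1 write@2
I1 add r4: issue@2 deps=(None,0) exec_start@2 write@5
I2 add r4: issue@3 deps=(None,1) exec_start@5 write@7
I3 add r4: issue@4 deps=(2,None) exec_start@7 write@9
I4 mul r2: issue@5 deps=(3,0) exec_start@9 write@10
I5 mul r4: issue@6 deps=(None,0) exec_start@6 write@7
I6 add r4: issue@7 deps=(4,0) exec_start@10 write@11

Answer: 2 5 7 9 10 7 11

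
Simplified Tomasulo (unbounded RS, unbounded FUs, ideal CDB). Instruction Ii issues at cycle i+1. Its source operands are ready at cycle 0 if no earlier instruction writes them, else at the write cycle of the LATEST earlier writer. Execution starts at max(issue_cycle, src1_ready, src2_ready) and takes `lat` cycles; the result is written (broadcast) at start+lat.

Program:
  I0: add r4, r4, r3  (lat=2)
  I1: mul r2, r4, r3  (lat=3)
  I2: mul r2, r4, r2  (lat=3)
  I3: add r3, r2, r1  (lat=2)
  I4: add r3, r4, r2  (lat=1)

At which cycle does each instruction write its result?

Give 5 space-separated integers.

I0 add r4: issue@1 deps=(None,None) exec_start@1 write@3
I1 mul r2: issue@2 deps=(0,None) exec_start@3 write@6
I2 mul r2: issue@3 deps=(0,1) exec_start@6 write@9
I3 add r3: issue@4 deps=(2,None) exec_start@9 write@11
I4 add r3: issue@5 deps=(0,2) exec_start@9 write@10

Answer: 3 6 9 11 10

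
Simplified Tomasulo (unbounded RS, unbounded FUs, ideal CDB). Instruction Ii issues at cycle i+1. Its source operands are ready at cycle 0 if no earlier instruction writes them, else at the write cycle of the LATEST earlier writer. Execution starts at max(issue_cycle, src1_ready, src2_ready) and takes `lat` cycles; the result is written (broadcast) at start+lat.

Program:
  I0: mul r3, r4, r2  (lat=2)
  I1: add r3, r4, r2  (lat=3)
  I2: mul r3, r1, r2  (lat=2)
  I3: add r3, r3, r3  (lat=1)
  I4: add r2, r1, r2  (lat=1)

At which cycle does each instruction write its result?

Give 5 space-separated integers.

I0 mul r3: issue@1 deps=(None,None) exec_start@1 write@3
I1 add r3: issue@2 deps=(None,None) exec_start@2 write@5
I2 mul r3: issue@3 deps=(None,None) exec_start@3 write@5
I3 add r3: issue@4 deps=(2,2) exec_start@5 write@6
I4 add r2: issue@5 deps=(None,None) exec_start@5 write@6

Answer: 3 5 5 6 6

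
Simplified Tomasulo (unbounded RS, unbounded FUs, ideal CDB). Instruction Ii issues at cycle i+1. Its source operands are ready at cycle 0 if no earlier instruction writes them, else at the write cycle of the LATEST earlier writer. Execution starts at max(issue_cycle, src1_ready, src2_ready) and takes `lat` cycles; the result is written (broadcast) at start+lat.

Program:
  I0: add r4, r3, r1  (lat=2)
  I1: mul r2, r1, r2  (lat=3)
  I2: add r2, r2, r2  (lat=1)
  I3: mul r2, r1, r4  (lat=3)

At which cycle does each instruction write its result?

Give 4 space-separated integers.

I0 add r4: issue@1 deps=(None,None) exec_start@1 write@3
I1 mul r2: issue@2 deps=(None,None) exec_start@2 write@5
I2 add r2: issue@3 deps=(1,1) exec_start@5 write@6
I3 mul r2: issue@4 deps=(None,0) exec_start@4 write@7

Answer: 3 5 6 7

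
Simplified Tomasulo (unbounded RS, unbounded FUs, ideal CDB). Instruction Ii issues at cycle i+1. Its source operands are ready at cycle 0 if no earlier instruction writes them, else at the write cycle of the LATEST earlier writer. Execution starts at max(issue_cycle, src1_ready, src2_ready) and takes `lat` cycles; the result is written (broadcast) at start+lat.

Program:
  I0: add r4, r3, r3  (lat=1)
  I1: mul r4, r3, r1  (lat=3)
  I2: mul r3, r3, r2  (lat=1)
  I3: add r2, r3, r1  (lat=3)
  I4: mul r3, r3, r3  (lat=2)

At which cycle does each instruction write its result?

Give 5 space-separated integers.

Answer: 2 5 4 7 7

Derivation:
I0 add r4: issue@1 deps=(None,None) exec_start@1 write@2
I1 mul r4: issue@2 deps=(None,None) exec_start@2 write@5
I2 mul r3: issue@3 deps=(None,None) exec_start@3 write@4
I3 add r2: issue@4 deps=(2,None) exec_start@4 write@7
I4 mul r3: issue@5 deps=(2,2) exec_start@5 write@7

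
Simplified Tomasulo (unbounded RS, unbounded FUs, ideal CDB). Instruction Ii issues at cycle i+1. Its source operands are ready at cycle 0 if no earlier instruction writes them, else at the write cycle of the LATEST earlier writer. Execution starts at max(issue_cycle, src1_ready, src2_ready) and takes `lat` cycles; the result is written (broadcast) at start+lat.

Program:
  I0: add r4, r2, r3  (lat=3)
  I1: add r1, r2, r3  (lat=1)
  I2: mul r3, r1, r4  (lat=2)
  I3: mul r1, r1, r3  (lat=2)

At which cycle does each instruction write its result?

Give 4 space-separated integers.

I0 add r4: issue@1 deps=(None,None) exec_start@1 write@4
I1 add r1: issue@2 deps=(None,None) exec_start@2 write@3
I2 mul r3: issue@3 deps=(1,0) exec_start@4 write@6
I3 mul r1: issue@4 deps=(1,2) exec_start@6 write@8

Answer: 4 3 6 8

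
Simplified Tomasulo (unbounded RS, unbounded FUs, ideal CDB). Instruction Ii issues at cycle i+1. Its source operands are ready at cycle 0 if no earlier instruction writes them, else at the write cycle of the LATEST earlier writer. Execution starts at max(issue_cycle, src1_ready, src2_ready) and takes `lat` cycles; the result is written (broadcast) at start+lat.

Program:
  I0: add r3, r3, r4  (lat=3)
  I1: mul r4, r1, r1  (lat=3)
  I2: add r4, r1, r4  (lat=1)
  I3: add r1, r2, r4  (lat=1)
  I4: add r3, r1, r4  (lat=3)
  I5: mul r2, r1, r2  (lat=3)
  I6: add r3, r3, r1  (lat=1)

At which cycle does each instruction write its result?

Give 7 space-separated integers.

Answer: 4 5 6 7 10 10 11

Derivation:
I0 add r3: issue@1 deps=(None,None) exec_start@1 write@4
I1 mul r4: issue@2 deps=(None,None) exec_start@2 write@5
I2 add r4: issue@3 deps=(None,1) exec_start@5 write@6
I3 add r1: issue@4 deps=(None,2) exec_start@6 write@7
I4 add r3: issue@5 deps=(3,2) exec_start@7 write@10
I5 mul r2: issue@6 deps=(3,None) exec_start@7 write@10
I6 add r3: issue@7 deps=(4,3) exec_start@10 write@11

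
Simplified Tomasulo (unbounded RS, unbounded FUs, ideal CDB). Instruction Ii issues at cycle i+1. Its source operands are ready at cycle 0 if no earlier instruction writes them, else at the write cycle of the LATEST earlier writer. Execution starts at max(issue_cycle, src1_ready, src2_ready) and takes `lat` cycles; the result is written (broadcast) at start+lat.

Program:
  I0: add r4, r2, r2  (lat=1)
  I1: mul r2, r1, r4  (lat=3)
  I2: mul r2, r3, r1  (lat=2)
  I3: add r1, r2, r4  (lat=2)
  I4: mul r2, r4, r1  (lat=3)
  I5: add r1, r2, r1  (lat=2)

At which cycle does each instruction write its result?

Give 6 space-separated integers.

Answer: 2 5 5 7 10 12

Derivation:
I0 add r4: issue@1 deps=(None,None) exec_start@1 write@2
I1 mul r2: issue@2 deps=(None,0) exec_start@2 write@5
I2 mul r2: issue@3 deps=(None,None) exec_start@3 write@5
I3 add r1: issue@4 deps=(2,0) exec_start@5 write@7
I4 mul r2: issue@5 deps=(0,3) exec_start@7 write@10
I5 add r1: issue@6 deps=(4,3) exec_start@10 write@12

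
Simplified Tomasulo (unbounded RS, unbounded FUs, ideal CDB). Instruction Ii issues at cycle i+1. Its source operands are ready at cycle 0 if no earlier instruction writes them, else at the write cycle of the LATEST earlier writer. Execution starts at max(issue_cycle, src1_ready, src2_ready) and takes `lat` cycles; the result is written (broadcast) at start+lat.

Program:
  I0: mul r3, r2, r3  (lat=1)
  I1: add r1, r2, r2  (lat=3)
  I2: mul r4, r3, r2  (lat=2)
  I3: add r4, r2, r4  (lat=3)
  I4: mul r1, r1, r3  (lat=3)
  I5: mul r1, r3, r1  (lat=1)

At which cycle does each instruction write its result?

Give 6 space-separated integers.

Answer: 2 5 5 8 8 9

Derivation:
I0 mul r3: issue@1 deps=(None,None) exec_start@1 write@2
I1 add r1: issue@2 deps=(None,None) exec_start@2 write@5
I2 mul r4: issue@3 deps=(0,None) exec_start@3 write@5
I3 add r4: issue@4 deps=(None,2) exec_start@5 write@8
I4 mul r1: issue@5 deps=(1,0) exec_start@5 write@8
I5 mul r1: issue@6 deps=(0,4) exec_start@8 write@9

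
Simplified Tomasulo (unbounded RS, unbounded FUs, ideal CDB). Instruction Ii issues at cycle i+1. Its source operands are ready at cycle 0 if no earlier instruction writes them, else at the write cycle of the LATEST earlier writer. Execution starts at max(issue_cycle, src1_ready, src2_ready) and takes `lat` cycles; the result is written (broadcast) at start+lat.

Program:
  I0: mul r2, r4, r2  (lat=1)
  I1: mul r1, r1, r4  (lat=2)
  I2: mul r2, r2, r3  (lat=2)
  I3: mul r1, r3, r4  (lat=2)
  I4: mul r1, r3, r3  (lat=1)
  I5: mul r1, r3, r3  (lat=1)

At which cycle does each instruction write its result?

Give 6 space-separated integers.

Answer: 2 4 5 6 6 7

Derivation:
I0 mul r2: issue@1 deps=(None,None) exec_start@1 write@2
I1 mul r1: issue@2 deps=(None,None) exec_start@2 write@4
I2 mul r2: issue@3 deps=(0,None) exec_start@3 write@5
I3 mul r1: issue@4 deps=(None,None) exec_start@4 write@6
I4 mul r1: issue@5 deps=(None,None) exec_start@5 write@6
I5 mul r1: issue@6 deps=(None,None) exec_start@6 write@7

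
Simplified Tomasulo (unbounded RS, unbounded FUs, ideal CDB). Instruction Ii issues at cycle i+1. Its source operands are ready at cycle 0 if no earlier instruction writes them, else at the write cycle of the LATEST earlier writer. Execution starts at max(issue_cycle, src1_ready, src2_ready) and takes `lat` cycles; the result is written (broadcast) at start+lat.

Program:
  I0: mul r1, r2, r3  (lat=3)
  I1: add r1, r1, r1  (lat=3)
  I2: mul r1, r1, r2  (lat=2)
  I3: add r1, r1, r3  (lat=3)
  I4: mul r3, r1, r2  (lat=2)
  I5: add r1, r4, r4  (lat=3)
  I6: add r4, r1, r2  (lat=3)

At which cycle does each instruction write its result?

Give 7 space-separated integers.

Answer: 4 7 9 12 14 9 12

Derivation:
I0 mul r1: issue@1 deps=(None,None) exec_start@1 write@4
I1 add r1: issue@2 deps=(0,0) exec_start@4 write@7
I2 mul r1: issue@3 deps=(1,None) exec_start@7 write@9
I3 add r1: issue@4 deps=(2,None) exec_start@9 write@12
I4 mul r3: issue@5 deps=(3,None) exec_start@12 write@14
I5 add r1: issue@6 deps=(None,None) exec_start@6 write@9
I6 add r4: issue@7 deps=(5,None) exec_start@9 write@12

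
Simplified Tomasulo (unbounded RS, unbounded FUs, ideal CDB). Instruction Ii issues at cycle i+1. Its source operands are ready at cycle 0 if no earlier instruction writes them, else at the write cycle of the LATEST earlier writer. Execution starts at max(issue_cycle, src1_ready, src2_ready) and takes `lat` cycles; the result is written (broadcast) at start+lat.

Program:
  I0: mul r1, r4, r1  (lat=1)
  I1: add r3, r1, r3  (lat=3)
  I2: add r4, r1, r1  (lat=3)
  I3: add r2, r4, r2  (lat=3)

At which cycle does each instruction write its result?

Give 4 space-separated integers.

I0 mul r1: issue@1 deps=(None,None) exec_start@1 write@2
I1 add r3: issue@2 deps=(0,None) exec_start@2 write@5
I2 add r4: issue@3 deps=(0,0) exec_start@3 write@6
I3 add r2: issue@4 deps=(2,None) exec_start@6 write@9

Answer: 2 5 6 9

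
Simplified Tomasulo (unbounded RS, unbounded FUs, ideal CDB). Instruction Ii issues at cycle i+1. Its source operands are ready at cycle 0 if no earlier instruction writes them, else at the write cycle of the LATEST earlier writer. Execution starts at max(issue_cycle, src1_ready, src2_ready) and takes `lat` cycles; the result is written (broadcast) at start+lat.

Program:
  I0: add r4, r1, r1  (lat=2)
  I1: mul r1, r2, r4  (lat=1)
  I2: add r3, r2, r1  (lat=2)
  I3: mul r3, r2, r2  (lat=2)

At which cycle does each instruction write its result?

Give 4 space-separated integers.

Answer: 3 4 6 6

Derivation:
I0 add r4: issue@1 deps=(None,None) exec_start@1 write@3
I1 mul r1: issue@2 deps=(None,0) exec_start@3 write@4
I2 add r3: issue@3 deps=(None,1) exec_start@4 write@6
I3 mul r3: issue@4 deps=(None,None) exec_start@4 write@6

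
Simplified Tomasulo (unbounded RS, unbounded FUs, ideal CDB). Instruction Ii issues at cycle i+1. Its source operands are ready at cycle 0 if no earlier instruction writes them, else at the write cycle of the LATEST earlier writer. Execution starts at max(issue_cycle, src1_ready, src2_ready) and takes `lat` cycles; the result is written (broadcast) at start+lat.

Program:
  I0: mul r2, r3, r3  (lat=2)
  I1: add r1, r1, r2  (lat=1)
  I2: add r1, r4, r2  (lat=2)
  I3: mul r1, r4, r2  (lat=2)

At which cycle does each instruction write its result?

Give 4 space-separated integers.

I0 mul r2: issue@1 deps=(None,None) exec_start@1 write@3
I1 add r1: issue@2 deps=(None,0) exec_start@3 write@4
I2 add r1: issue@3 deps=(None,0) exec_start@3 write@5
I3 mul r1: issue@4 deps=(None,0) exec_start@4 write@6

Answer: 3 4 5 6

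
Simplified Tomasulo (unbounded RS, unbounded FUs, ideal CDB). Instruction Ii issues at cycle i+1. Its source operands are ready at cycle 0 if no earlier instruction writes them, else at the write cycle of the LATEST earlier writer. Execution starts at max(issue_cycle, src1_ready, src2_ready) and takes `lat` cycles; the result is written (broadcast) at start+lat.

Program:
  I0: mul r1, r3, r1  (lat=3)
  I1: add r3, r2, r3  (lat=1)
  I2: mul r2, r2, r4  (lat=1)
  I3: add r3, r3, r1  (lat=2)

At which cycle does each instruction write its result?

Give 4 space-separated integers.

I0 mul r1: issue@1 deps=(None,None) exec_start@1 write@4
I1 add r3: issue@2 deps=(None,None) exec_start@2 write@3
I2 mul r2: issue@3 deps=(None,None) exec_start@3 write@4
I3 add r3: issue@4 deps=(1,0) exec_start@4 write@6

Answer: 4 3 4 6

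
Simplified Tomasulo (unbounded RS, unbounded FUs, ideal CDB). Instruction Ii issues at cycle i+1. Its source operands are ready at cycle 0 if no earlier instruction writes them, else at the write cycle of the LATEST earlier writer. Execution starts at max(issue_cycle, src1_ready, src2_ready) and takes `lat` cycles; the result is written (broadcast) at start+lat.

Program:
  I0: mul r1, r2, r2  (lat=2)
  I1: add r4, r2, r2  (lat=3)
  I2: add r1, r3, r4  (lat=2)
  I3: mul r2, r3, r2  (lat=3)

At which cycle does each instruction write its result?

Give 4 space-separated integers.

I0 mul r1: issue@1 deps=(None,None) exec_start@1 write@3
I1 add r4: issue@2 deps=(None,None) exec_start@2 write@5
I2 add r1: issue@3 deps=(None,1) exec_start@5 write@7
I3 mul r2: issue@4 deps=(None,None) exec_start@4 write@7

Answer: 3 5 7 7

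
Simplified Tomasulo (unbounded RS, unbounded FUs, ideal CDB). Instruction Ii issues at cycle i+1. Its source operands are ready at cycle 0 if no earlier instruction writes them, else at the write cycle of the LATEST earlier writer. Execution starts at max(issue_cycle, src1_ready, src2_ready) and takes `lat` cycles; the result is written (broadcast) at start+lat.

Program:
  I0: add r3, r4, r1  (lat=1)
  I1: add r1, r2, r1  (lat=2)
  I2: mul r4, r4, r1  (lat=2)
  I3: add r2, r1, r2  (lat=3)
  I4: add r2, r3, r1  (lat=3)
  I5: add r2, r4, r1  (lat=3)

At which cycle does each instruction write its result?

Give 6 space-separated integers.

I0 add r3: issue@1 deps=(None,None) exec_start@1 write@2
I1 add r1: issue@2 deps=(None,None) exec_start@2 write@4
I2 mul r4: issue@3 deps=(None,1) exec_start@4 write@6
I3 add r2: issue@4 deps=(1,None) exec_start@4 write@7
I4 add r2: issue@5 deps=(0,1) exec_start@5 write@8
I5 add r2: issue@6 deps=(2,1) exec_start@6 write@9

Answer: 2 4 6 7 8 9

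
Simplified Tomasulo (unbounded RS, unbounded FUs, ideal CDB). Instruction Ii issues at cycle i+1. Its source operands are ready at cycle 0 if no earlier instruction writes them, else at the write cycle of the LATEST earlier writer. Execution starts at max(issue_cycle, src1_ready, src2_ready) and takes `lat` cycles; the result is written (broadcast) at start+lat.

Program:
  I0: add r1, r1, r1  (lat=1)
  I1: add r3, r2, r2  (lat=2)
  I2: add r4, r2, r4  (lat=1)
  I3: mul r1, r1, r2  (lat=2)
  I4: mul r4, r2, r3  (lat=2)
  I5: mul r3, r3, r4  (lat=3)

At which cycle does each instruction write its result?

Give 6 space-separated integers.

I0 add r1: issue@1 deps=(None,None) exec_start@1 write@2
I1 add r3: issue@2 deps=(None,None) exec_start@2 write@4
I2 add r4: issue@3 deps=(None,None) exec_start@3 write@4
I3 mul r1: issue@4 deps=(0,None) exec_start@4 write@6
I4 mul r4: issue@5 deps=(None,1) exec_start@5 write@7
I5 mul r3: issue@6 deps=(1,4) exec_start@7 write@10

Answer: 2 4 4 6 7 10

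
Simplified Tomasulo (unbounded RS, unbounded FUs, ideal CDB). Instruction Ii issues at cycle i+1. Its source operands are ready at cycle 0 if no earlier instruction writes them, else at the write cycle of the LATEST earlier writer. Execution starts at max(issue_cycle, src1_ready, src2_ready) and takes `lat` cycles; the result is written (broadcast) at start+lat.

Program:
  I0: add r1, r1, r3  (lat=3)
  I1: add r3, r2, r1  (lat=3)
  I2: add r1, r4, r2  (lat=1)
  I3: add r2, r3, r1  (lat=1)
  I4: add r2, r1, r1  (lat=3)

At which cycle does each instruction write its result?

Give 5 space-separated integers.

Answer: 4 7 4 8 8

Derivation:
I0 add r1: issue@1 deps=(None,None) exec_start@1 write@4
I1 add r3: issue@2 deps=(None,0) exec_start@4 write@7
I2 add r1: issue@3 deps=(None,None) exec_start@3 write@4
I3 add r2: issue@4 deps=(1,2) exec_start@7 write@8
I4 add r2: issue@5 deps=(2,2) exec_start@5 write@8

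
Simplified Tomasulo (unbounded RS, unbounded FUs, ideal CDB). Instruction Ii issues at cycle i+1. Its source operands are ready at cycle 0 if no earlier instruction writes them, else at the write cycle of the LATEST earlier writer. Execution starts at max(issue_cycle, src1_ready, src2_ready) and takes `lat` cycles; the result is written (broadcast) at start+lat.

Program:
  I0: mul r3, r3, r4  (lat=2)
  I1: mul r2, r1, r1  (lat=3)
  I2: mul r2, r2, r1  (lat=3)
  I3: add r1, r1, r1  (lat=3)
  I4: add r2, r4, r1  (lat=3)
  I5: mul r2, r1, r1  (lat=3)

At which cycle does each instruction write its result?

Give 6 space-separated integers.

I0 mul r3: issue@1 deps=(None,None) exec_start@1 write@3
I1 mul r2: issue@2 deps=(None,None) exec_start@2 write@5
I2 mul r2: issue@3 deps=(1,None) exec_start@5 write@8
I3 add r1: issue@4 deps=(None,None) exec_start@4 write@7
I4 add r2: issue@5 deps=(None,3) exec_start@7 write@10
I5 mul r2: issue@6 deps=(3,3) exec_start@7 write@10

Answer: 3 5 8 7 10 10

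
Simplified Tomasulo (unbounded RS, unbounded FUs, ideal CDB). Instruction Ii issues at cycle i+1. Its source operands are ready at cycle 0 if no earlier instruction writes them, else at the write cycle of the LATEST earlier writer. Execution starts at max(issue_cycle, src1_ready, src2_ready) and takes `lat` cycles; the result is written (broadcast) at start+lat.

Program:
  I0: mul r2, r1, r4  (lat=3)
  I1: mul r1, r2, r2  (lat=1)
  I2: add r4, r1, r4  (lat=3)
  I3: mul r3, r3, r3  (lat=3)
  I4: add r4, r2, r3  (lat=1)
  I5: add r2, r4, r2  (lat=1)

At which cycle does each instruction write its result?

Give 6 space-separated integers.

I0 mul r2: issue@1 deps=(None,None) exec_start@1 write@4
I1 mul r1: issue@2 deps=(0,0) exec_start@4 write@5
I2 add r4: issue@3 deps=(1,None) exec_start@5 write@8
I3 mul r3: issue@4 deps=(None,None) exec_start@4 write@7
I4 add r4: issue@5 deps=(0,3) exec_start@7 write@8
I5 add r2: issue@6 deps=(4,0) exec_start@8 write@9

Answer: 4 5 8 7 8 9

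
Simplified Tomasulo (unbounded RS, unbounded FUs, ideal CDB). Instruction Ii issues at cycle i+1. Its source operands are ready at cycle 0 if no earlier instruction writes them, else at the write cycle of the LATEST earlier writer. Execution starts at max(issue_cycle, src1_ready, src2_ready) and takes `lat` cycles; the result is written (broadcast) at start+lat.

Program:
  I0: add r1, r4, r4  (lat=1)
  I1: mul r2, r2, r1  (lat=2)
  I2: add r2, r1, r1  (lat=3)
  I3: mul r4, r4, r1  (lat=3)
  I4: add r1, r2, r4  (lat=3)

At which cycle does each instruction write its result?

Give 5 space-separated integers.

I0 add r1: issue@1 deps=(None,None) exec_start@1 write@2
I1 mul r2: issue@2 deps=(None,0) exec_start@2 write@4
I2 add r2: issue@3 deps=(0,0) exec_start@3 write@6
I3 mul r4: issue@4 deps=(None,0) exec_start@4 write@7
I4 add r1: issue@5 deps=(2,3) exec_start@7 write@10

Answer: 2 4 6 7 10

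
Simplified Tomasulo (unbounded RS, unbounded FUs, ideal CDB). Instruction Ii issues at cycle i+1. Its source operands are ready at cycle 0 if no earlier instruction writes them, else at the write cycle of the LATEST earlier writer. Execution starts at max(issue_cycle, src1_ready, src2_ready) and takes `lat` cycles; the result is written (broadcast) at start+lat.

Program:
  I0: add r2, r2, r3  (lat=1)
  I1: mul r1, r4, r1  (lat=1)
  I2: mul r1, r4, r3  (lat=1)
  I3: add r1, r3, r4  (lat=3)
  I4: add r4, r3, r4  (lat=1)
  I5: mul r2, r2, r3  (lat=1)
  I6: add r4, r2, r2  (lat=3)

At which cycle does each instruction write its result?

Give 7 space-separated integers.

Answer: 2 3 4 7 6 7 10

Derivation:
I0 add r2: issue@1 deps=(None,None) exec_start@1 write@2
I1 mul r1: issue@2 deps=(None,None) exec_start@2 write@3
I2 mul r1: issue@3 deps=(None,None) exec_start@3 write@4
I3 add r1: issue@4 deps=(None,None) exec_start@4 write@7
I4 add r4: issue@5 deps=(None,None) exec_start@5 write@6
I5 mul r2: issue@6 deps=(0,None) exec_start@6 write@7
I6 add r4: issue@7 deps=(5,5) exec_start@7 write@10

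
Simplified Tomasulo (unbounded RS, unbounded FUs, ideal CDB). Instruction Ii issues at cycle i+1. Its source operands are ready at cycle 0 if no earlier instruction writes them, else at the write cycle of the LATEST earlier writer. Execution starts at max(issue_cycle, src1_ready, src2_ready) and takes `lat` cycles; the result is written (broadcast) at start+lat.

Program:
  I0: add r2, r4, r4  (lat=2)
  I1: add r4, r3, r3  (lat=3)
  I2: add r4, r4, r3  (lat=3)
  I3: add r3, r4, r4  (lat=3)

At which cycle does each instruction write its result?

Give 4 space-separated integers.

Answer: 3 5 8 11

Derivation:
I0 add r2: issue@1 deps=(None,None) exec_start@1 write@3
I1 add r4: issue@2 deps=(None,None) exec_start@2 write@5
I2 add r4: issue@3 deps=(1,None) exec_start@5 write@8
I3 add r3: issue@4 deps=(2,2) exec_start@8 write@11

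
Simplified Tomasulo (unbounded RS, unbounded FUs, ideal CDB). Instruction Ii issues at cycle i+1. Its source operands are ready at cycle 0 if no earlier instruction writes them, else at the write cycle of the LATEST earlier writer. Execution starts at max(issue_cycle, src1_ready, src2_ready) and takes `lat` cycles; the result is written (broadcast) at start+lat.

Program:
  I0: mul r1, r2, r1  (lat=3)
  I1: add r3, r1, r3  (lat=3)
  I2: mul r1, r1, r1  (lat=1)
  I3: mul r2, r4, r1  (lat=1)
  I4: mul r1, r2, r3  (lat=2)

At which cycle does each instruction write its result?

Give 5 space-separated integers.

I0 mul r1: issue@1 deps=(None,None) exec_start@1 write@4
I1 add r3: issue@2 deps=(0,None) exec_start@4 write@7
I2 mul r1: issue@3 deps=(0,0) exec_start@4 write@5
I3 mul r2: issue@4 deps=(None,2) exec_start@5 write@6
I4 mul r1: issue@5 deps=(3,1) exec_start@7 write@9

Answer: 4 7 5 6 9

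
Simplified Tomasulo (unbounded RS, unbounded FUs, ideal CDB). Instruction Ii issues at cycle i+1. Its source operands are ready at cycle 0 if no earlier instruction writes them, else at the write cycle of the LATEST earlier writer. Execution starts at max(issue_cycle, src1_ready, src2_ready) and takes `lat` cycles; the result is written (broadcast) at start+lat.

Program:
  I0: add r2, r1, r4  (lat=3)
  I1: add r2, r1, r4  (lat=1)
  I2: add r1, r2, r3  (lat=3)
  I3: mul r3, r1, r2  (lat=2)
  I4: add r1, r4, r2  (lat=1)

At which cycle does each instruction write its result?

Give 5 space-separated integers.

I0 add r2: issue@1 deps=(None,None) exec_start@1 write@4
I1 add r2: issue@2 deps=(None,None) exec_start@2 write@3
I2 add r1: issue@3 deps=(1,None) exec_start@3 write@6
I3 mul r3: issue@4 deps=(2,1) exec_start@6 write@8
I4 add r1: issue@5 deps=(None,1) exec_start@5 write@6

Answer: 4 3 6 8 6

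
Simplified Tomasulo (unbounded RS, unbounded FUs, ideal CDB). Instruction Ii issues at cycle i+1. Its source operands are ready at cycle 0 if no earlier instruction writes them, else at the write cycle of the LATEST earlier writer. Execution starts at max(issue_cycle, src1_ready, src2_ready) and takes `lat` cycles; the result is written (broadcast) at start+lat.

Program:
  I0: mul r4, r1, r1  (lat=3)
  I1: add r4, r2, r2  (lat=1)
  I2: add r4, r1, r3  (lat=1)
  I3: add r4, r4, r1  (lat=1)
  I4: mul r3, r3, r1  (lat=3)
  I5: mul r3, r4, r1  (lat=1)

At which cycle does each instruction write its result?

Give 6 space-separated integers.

Answer: 4 3 4 5 8 7

Derivation:
I0 mul r4: issue@1 deps=(None,None) exec_start@1 write@4
I1 add r4: issue@2 deps=(None,None) exec_start@2 write@3
I2 add r4: issue@3 deps=(None,None) exec_start@3 write@4
I3 add r4: issue@4 deps=(2,None) exec_start@4 write@5
I4 mul r3: issue@5 deps=(None,None) exec_start@5 write@8
I5 mul r3: issue@6 deps=(3,None) exec_start@6 write@7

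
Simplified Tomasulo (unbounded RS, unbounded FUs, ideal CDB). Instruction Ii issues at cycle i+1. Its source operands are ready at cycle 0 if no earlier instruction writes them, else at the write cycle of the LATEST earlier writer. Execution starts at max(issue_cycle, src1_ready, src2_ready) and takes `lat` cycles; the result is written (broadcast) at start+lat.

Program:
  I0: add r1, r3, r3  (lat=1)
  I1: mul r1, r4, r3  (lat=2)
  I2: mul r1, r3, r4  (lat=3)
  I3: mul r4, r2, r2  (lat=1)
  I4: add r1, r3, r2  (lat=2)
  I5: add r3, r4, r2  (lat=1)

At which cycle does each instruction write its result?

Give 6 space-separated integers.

I0 add r1: issue@1 deps=(None,None) exec_start@1 write@2
I1 mul r1: issue@2 deps=(None,None) exec_start@2 write@4
I2 mul r1: issue@3 deps=(None,None) exec_start@3 write@6
I3 mul r4: issue@4 deps=(None,None) exec_start@4 write@5
I4 add r1: issue@5 deps=(None,None) exec_start@5 write@7
I5 add r3: issue@6 deps=(3,None) exec_start@6 write@7

Answer: 2 4 6 5 7 7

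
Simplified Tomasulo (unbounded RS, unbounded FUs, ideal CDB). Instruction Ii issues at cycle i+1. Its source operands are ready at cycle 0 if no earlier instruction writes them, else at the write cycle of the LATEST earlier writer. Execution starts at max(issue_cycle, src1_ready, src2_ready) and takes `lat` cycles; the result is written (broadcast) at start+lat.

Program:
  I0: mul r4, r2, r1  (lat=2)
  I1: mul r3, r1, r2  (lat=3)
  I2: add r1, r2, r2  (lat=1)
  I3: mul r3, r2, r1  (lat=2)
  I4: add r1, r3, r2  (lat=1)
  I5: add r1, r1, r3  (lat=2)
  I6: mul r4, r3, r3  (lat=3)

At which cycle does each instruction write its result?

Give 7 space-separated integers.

I0 mul r4: issue@1 deps=(None,None) exec_start@1 write@3
I1 mul r3: issue@2 deps=(None,None) exec_start@2 write@5
I2 add r1: issue@3 deps=(None,None) exec_start@3 write@4
I3 mul r3: issue@4 deps=(None,2) exec_start@4 write@6
I4 add r1: issue@5 deps=(3,None) exec_start@6 write@7
I5 add r1: issue@6 deps=(4,3) exec_start@7 write@9
I6 mul r4: issue@7 deps=(3,3) exec_start@7 write@10

Answer: 3 5 4 6 7 9 10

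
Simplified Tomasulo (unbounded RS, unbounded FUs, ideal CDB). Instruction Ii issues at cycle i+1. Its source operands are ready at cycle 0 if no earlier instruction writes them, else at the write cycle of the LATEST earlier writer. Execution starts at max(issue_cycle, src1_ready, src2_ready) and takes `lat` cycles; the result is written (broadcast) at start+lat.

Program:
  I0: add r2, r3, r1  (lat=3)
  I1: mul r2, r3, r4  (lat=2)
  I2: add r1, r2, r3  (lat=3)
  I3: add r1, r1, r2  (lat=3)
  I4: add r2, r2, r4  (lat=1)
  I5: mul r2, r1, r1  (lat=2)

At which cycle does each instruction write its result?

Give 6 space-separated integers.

I0 add r2: issue@1 deps=(None,None) exec_start@1 write@4
I1 mul r2: issue@2 deps=(None,None) exec_start@2 write@4
I2 add r1: issue@3 deps=(1,None) exec_start@4 write@7
I3 add r1: issue@4 deps=(2,1) exec_start@7 write@10
I4 add r2: issue@5 deps=(1,None) exec_start@5 write@6
I5 mul r2: issue@6 deps=(3,3) exec_start@10 write@12

Answer: 4 4 7 10 6 12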